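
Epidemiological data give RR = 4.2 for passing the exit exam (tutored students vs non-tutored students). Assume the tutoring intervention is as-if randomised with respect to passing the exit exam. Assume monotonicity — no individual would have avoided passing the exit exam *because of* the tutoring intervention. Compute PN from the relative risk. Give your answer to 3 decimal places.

Under exogeneity and monotonicity, PN = (RR − 1) / RR = 1 − 1/RR.
PN = (4.2 − 1) / 4.2 = 3.2 / 4.2 ≈ 0.7619

PN ≈ 0.762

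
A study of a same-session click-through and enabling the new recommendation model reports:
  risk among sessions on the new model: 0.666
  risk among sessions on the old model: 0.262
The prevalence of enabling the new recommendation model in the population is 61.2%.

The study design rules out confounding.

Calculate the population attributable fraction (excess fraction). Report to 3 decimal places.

Let p₁ = 0.666, p₀ = 0.262.
Overall risk P(Y=1) = π·p₁ + (1−π)·p₀ = 0.612×0.666 + 0.388×0.262 = 0.50925.
Under exogeneity, PAF = [P(Y=1) − p₀] / P(Y=1).
PAF = (0.50925 − 0.262) / 0.50925 ≈ 0.4855

PAF ≈ 0.486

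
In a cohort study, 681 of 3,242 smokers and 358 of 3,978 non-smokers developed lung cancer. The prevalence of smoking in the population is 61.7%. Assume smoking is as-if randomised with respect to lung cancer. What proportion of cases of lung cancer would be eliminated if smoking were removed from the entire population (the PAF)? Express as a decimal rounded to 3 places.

PAF ≈ 0.451

p₁ = P(outcome | exposed) = 681/3242 = 0.21006
p₀ = P(outcome | unexposed) = 358/3978 = 0.089995
Overall risk P(Y=1) = π·p₁ + (1−π)·p₀ = 0.617×0.21006 + 0.383×0.089995 = 0.16407.
Under exogeneity, PAF = [P(Y=1) − p₀] / P(Y=1).
PAF = (0.16407 − 0.089995) / 0.16407 ≈ 0.4515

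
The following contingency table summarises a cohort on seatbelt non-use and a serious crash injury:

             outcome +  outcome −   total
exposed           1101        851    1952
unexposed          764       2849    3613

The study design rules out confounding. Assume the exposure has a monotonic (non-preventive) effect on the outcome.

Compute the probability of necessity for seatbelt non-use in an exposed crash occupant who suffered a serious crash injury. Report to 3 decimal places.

p₁ = P(outcome | exposed) = 1101/1952 = 0.56404
p₀ = P(outcome | unexposed) = 764/3613 = 0.21146
Under exogeneity and monotonicity, PN = (p₁ − p₀)/p₁.
PN = (0.56404 − 0.21146) / 0.56404 ≈ 0.6251

PN ≈ 0.625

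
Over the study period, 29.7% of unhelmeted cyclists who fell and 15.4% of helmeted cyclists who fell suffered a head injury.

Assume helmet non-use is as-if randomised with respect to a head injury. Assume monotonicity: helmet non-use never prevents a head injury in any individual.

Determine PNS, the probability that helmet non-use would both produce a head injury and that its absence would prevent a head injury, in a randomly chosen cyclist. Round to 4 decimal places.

p₁ = 0.297, p₀ = 0.154.
Under exogeneity and monotonicity, PNS = p₁ − p₀.
PNS = 0.297 − 0.154 = 0.143

PNS ≈ 0.1430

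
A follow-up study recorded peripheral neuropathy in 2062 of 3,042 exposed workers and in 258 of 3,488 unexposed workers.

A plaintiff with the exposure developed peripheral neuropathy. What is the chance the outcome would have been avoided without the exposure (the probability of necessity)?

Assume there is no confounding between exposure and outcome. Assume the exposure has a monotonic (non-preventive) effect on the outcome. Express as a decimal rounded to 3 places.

PN ≈ 0.891

p₁ = P(outcome | exposed) = 2062/3042 = 0.67784
p₀ = P(outcome | unexposed) = 258/3488 = 0.073968
Under exogeneity and monotonicity, PN = (p₁ − p₀) / p₁.
PN = (0.67784 − 0.073968) / 0.67784 = 0.60388 / 0.67784 ≈ 0.8909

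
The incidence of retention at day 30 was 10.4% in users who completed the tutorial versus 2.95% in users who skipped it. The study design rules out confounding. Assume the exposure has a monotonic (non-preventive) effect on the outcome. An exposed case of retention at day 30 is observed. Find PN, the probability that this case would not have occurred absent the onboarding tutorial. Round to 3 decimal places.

p₁ = 0.104, p₀ = 0.0295.
Under exogeneity and monotonicity, PN = (p₁ − p₀) / p₁.
PN = (0.104 − 0.0295) / 0.104 = 0.0745 / 0.104 ≈ 0.7163

PN ≈ 0.716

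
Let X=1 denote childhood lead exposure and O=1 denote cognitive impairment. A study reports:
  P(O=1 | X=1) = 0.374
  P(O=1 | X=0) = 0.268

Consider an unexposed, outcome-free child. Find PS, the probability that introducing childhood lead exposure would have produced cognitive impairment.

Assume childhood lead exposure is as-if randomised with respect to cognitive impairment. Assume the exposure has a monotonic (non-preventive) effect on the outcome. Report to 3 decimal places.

PS ≈ 0.145

Let p₁ = 0.374, p₀ = 0.268.
Under exogeneity and monotonicity, PS = (p₁ − p₀) / (1 − p₀).
PS = (0.374 − 0.268) / (1 − 0.268) = 0.106 / 0.732 ≈ 0.1448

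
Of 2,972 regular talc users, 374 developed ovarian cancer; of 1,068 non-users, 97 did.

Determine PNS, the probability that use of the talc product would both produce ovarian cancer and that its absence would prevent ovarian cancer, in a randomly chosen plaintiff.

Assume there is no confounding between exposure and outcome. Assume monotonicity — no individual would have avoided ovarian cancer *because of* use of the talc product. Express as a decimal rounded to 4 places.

p₁ = P(outcome | exposed) = 374/2972 = 0.12584
p₀ = P(outcome | unexposed) = 97/1068 = 0.090824
Under exogeneity and monotonicity, PNS = p₁ − p₀.
PNS = 0.12584 − 0.090824 = 0.035017

PNS ≈ 0.0350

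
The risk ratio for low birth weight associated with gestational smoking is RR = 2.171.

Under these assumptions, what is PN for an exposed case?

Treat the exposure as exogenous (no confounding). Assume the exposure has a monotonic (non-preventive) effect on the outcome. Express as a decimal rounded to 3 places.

Under exogeneity and monotonicity, PN = (RR − 1) / RR = 1 − 1/RR.
PN = (2.171 − 1) / 2.171 = 1.171 / 2.171 ≈ 0.5394

PN ≈ 0.539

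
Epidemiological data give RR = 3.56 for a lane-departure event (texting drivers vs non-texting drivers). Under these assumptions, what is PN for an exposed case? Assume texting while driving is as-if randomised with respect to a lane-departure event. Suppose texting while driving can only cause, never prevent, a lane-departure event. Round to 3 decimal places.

Under exogeneity and monotonicity, PN = (RR − 1) / RR = 1 − 1/RR.
PN = (3.56 − 1) / 3.56 = 2.56 / 3.56 ≈ 0.7191

PN ≈ 0.719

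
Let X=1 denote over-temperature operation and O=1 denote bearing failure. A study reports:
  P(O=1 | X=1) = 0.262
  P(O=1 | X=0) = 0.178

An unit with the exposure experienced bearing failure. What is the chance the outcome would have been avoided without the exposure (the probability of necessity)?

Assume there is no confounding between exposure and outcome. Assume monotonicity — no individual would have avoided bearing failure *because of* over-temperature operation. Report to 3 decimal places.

Let p₁ = 0.262, p₀ = 0.178.
Under exogeneity and monotonicity, PN = (p₁ − p₀) / p₁.
PN = (0.262 − 0.178) / 0.262 = 0.084 / 0.262 ≈ 0.3206

PN ≈ 0.321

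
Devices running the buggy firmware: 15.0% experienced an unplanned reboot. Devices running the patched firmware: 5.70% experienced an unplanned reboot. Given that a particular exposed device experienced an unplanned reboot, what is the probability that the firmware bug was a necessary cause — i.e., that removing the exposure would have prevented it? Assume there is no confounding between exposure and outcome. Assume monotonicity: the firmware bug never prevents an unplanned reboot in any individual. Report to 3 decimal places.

p₁ = 0.15, p₀ = 0.057.
Under exogeneity and monotonicity, PN = (p₁ − p₀) / p₁.
PN = (0.15 − 0.057) / 0.15 = 0.093 / 0.15 ≈ 0.6200

PN ≈ 0.620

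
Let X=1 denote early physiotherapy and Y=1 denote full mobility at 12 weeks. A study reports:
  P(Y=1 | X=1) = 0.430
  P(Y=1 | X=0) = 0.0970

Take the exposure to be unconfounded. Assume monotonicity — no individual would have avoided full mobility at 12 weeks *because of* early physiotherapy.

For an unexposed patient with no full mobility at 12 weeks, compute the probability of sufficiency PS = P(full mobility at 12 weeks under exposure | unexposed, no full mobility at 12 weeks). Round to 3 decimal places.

PS ≈ 0.369

Let p₁ = 0.43, p₀ = 0.097.
Under exogeneity and monotonicity, PS = (p₁ − p₀) / (1 − p₀).
PS = (0.43 − 0.097) / (1 − 0.097) = 0.333 / 0.903 ≈ 0.3688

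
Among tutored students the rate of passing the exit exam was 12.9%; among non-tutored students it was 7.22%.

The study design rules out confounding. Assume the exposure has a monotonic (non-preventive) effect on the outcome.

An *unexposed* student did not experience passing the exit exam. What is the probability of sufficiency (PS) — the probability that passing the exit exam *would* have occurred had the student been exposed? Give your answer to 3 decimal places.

PS ≈ 0.061

p₁ = 0.129, p₀ = 0.0722.
Under exogeneity and monotonicity, PS = (p₁ − p₀) / (1 − p₀).
PS = (0.129 − 0.0722) / (1 − 0.0722) = 0.0568 / 0.9278 ≈ 0.0612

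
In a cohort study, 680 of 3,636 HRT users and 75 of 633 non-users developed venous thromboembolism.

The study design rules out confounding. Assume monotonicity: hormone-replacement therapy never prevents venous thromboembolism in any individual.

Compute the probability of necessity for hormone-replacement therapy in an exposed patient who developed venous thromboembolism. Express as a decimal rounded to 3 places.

p₁ = P(outcome | exposed) = 680/3636 = 0.18702
p₀ = P(outcome | unexposed) = 75/633 = 0.11848
Under exogeneity and monotonicity, PN = (p₁ − p₀) / p₁.
PN = (0.18702 − 0.11848) / 0.18702 = 0.068535 / 0.18702 ≈ 0.3665

PN ≈ 0.366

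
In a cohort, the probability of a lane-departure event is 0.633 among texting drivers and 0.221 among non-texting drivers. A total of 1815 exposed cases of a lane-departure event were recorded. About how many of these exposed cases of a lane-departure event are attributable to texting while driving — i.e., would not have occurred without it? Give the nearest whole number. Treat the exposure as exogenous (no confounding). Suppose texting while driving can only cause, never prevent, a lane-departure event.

Let p₁ = 0.633, p₀ = 0.221.
PN = (p₁ − p₀)/p₁ = (0.633 − 0.221) / 0.633 ≈ 0.65087.
Attributable cases ≈ PN × (exposed cases) = 0.65087 × 1815 ≈ 1181.33.

about 1181 cases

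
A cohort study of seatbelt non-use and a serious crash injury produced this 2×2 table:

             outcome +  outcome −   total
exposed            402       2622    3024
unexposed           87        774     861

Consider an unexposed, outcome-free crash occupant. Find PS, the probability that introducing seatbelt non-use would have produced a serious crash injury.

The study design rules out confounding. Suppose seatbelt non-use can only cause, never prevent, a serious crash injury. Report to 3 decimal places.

p₁ = P(outcome | exposed) = 402/3024 = 0.13294
p₀ = P(outcome | unexposed) = 87/861 = 0.10105
Under exogeneity and monotonicity, PS = (p₁ − p₀)/(1 − p₀).
PS = (0.13294 − 0.10105) / 0.89895 ≈ 0.0355

PS ≈ 0.035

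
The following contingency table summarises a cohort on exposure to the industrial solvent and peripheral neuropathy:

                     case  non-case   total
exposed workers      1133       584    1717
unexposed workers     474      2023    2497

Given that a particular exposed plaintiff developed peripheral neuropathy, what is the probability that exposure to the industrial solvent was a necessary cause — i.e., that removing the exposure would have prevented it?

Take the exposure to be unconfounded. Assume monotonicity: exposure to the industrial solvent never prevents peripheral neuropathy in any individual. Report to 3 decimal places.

PN ≈ 0.712

p₁ = P(outcome | exposed) = 1133/1717 = 0.65987
p₀ = P(outcome | unexposed) = 474/2497 = 0.18983
Under exogeneity and monotonicity, PN = (p₁ − p₀) / p₁.
PN = (0.65987 − 0.18983) / 0.65987 = 0.47004 / 0.65987 ≈ 0.7123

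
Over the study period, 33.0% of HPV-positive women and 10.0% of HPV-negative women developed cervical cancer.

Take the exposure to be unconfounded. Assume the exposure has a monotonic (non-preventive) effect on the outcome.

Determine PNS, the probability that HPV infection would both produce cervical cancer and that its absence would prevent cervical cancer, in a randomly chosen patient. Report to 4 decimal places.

p₁ = 0.33, p₀ = 0.1.
Under exogeneity and monotonicity, PNS = p₁ − p₀.
PNS = 0.33 − 0.1 = 0.23

PNS ≈ 0.2300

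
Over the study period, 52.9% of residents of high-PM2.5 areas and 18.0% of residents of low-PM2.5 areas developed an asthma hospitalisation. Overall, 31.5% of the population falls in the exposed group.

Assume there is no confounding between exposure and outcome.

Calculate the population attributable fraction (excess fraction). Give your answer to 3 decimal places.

p₁ = 0.529, p₀ = 0.18.
Overall risk P(Y=1) = π·p₁ + (1−π)·p₀ = 0.315×0.529 + 0.685×0.18 = 0.28993.
Under exogeneity, PAF = [P(Y=1) − p₀] / P(Y=1).
PAF = (0.28993 − 0.18) / 0.28993 ≈ 0.3792

PAF ≈ 0.379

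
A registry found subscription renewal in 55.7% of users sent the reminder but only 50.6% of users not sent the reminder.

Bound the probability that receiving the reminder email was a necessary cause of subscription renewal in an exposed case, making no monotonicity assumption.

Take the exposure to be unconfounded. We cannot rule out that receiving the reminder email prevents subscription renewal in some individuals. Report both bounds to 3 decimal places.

0.092 ≤ PN ≤ 0.887

p₁ = 0.557, p₀ = 0.506.
Under exogeneity alone the bounds on PN are max{0,(p₁−p₀)/p₁} ≤ PN ≤ min{1,(1−p₀)/p₁}.
  lower = (p₁ − p₀)/p₁ = 0.051 / 0.557 ≈ 0.0916
  upper = min{1, (1 − p₀)/p₁} = 0.494 / 0.557 ≈ 0.8869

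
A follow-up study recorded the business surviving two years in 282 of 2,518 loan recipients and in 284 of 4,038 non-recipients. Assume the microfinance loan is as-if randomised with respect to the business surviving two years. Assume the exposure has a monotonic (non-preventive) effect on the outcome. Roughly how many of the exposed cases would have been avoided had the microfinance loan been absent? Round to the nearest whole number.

p₁ = P(outcome | exposed) = 282/2518 = 0.11199
p₀ = P(outcome | unexposed) = 284/4038 = 0.070332
PN = (p₁ − p₀)/p₁ = (0.11199 − 0.070332) / 0.11199 ≈ 0.37200.
Attributable cases ≈ PN × (exposed cases) = 0.37200 × 282 ≈ 104.90.

about 105 cases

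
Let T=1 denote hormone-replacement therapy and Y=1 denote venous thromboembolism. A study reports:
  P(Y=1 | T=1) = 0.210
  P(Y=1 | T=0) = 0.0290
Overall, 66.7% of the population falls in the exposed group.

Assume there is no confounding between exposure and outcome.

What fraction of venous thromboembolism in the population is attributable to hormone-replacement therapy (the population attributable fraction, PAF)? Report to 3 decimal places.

PAF ≈ 0.806

Let p₁ = 0.21, p₀ = 0.029.
Overall risk P(Y=1) = π·p₁ + (1−π)·p₀ = 0.667×0.21 + 0.333×0.029 = 0.14973.
Under exogeneity, PAF = [P(Y=1) − p₀] / P(Y=1).
PAF = (0.14973 − 0.029) / 0.14973 ≈ 0.8063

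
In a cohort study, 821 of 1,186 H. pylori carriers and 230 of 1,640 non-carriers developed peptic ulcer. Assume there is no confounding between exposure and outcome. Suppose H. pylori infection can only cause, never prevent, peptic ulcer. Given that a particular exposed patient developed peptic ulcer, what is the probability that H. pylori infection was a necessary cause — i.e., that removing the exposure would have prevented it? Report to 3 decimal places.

PN ≈ 0.797

p₁ = P(outcome | exposed) = 821/1186 = 0.69224
p₀ = P(outcome | unexposed) = 230/1640 = 0.14024
Under exogeneity and monotonicity, PN = (p₁ − p₀) / p₁.
PN = (0.69224 − 0.14024) / 0.69224 = 0.552 / 0.69224 ≈ 0.7974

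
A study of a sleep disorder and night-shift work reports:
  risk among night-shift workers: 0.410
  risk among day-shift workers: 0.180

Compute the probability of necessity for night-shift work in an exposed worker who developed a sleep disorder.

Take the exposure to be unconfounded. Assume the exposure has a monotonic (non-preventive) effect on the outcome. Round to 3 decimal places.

Let p₁ = 0.41, p₀ = 0.18.
Under exogeneity and monotonicity, PN = (p₁ − p₀) / p₁.
PN = (0.41 − 0.18) / 0.41 = 0.23 / 0.41 ≈ 0.5610

PN ≈ 0.561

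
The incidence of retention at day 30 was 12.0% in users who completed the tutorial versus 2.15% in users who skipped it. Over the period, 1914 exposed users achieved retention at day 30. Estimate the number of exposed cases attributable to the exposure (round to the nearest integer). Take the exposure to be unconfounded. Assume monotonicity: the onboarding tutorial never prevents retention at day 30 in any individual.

p₁ = 0.12, p₀ = 0.0215.
PN = (p₁ − p₀)/p₁ = (0.12 − 0.0215) / 0.12 ≈ 0.82083.
Attributable cases ≈ PN × (exposed cases) = 0.82083 × 1914 ≈ 1571.08.

about 1571 cases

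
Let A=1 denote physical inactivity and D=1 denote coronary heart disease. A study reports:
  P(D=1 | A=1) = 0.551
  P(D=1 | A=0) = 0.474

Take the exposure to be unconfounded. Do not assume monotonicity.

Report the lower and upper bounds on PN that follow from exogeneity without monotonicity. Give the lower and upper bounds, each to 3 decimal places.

0.140 ≤ PN ≤ 0.955

Let p₁ = 0.551, p₀ = 0.474.
Under exogeneity alone the bounds on PN are max{0,(p₁−p₀)/p₁} ≤ PN ≤ min{1,(1−p₀)/p₁}.
  lower = (p₁ − p₀)/p₁ = 0.077 / 0.551 ≈ 0.1397
  upper = min{1, (1 − p₀)/p₁} = 0.526 / 0.551 ≈ 0.9546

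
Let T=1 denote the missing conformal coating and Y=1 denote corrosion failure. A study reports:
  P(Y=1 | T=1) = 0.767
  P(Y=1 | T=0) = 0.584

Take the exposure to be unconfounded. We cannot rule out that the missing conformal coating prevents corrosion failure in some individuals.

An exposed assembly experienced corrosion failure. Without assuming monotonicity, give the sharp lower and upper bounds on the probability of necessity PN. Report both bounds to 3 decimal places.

Let p₁ = 0.767, p₀ = 0.584.
Under exogeneity alone the bounds on PN are max{0,(p₁−p₀)/p₁} ≤ PN ≤ min{1,(1−p₀)/p₁}.
  lower = (p₁ − p₀)/p₁ = 0.183 / 0.767 ≈ 0.2386
  upper = min{1, (1 − p₀)/p₁} = 0.416 / 0.767 ≈ 0.5424

0.239 ≤ PN ≤ 0.542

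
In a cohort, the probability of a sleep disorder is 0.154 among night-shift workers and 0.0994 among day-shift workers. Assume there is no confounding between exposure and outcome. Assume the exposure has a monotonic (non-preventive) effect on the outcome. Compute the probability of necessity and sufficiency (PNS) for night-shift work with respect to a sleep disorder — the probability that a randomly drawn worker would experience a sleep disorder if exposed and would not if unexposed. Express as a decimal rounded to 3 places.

Let p₁ = 0.154, p₀ = 0.0994.
Under exogeneity and monotonicity, PNS = p₁ − p₀.
PNS = 0.154 − 0.0994 = 0.0546

PNS ≈ 0.055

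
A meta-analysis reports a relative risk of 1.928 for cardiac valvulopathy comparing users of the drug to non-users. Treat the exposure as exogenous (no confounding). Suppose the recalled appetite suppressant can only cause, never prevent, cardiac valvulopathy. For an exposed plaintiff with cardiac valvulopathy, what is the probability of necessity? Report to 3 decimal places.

Under exogeneity and monotonicity, PN = (RR − 1) / RR = 1 − 1/RR.
PN = (1.928 − 1) / 1.928 = 0.928 / 1.928 ≈ 0.4813

PN ≈ 0.481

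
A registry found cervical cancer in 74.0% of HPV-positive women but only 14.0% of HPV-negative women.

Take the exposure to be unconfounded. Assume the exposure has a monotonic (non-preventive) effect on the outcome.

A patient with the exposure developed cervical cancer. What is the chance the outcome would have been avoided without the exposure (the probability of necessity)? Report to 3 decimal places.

p₁ = 0.74, p₀ = 0.14.
Under exogeneity and monotonicity, PN = (p₁ − p₀) / p₁.
PN = (0.74 − 0.14) / 0.74 = 0.6 / 0.74 ≈ 0.8108

PN ≈ 0.811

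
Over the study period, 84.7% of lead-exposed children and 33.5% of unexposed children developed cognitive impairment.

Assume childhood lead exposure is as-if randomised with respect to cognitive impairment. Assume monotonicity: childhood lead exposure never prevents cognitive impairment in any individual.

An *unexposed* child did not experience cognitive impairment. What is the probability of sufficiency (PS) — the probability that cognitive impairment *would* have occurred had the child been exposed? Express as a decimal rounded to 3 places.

PS ≈ 0.770

p₁ = 0.847, p₀ = 0.335.
Under exogeneity and monotonicity, PS = (p₁ − p₀) / (1 − p₀).
PS = (0.847 − 0.335) / (1 − 0.335) = 0.512 / 0.665 ≈ 0.7699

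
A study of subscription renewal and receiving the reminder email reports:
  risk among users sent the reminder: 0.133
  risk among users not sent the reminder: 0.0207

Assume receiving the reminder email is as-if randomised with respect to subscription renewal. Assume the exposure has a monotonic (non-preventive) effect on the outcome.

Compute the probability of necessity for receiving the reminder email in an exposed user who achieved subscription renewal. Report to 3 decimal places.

PN ≈ 0.844

Let p₁ = 0.133, p₀ = 0.0207.
Under exogeneity and monotonicity, PN = (p₁ − p₀) / p₁.
PN = (0.133 − 0.0207) / 0.133 = 0.1123 / 0.133 ≈ 0.8444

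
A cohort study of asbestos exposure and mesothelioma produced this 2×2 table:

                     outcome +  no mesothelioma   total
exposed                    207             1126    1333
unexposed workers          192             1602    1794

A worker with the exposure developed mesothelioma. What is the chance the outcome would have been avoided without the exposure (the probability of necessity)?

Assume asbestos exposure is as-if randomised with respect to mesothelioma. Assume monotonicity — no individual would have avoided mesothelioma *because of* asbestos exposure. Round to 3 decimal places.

p₁ = P(outcome | exposed) = 207/1333 = 0.15529
p₀ = P(outcome | unexposed) = 192/1794 = 0.10702
Under exogeneity and monotonicity, PN = (p₁ − p₀) / p₁.
PN = (0.15529 − 0.10702) / 0.15529 = 0.048265 / 0.15529 ≈ 0.3108

PN ≈ 0.311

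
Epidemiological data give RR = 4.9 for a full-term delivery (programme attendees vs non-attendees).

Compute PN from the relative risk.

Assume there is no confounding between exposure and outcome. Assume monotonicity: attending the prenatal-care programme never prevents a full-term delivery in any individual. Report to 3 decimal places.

PN ≈ 0.796

Under exogeneity and monotonicity, PN = (RR − 1) / RR = 1 − 1/RR.
PN = (4.9 − 1) / 4.9 = 3.9 / 4.9 ≈ 0.7959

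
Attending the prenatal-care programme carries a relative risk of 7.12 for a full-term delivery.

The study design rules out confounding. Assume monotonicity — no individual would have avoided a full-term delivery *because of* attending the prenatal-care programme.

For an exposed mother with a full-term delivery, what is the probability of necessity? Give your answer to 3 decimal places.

Under exogeneity and monotonicity, PN = (RR − 1) / RR = 1 − 1/RR.
PN = (7.12 − 1) / 7.12 = 6.12 / 7.12 ≈ 0.8596

PN ≈ 0.860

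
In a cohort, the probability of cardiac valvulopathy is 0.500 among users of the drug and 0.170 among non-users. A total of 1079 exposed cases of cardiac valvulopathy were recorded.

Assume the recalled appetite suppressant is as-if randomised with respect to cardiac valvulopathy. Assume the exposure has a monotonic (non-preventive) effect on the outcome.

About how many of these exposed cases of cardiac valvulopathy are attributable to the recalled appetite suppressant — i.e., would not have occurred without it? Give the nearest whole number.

Let p₁ = 0.5, p₀ = 0.17.
PN = (p₁ − p₀)/p₁ = (0.5 − 0.17) / 0.5 ≈ 0.66000.
Attributable cases ≈ PN × (exposed cases) = 0.66000 × 1079 ≈ 712.14.

about 712 cases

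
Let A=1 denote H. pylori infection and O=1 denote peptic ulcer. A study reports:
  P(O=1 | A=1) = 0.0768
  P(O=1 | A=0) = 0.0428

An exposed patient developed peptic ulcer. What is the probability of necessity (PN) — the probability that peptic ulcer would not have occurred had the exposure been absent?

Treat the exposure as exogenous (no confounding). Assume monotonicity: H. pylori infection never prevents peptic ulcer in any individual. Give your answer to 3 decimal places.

PN ≈ 0.443

Let p₁ = 0.0768, p₀ = 0.0428.
Under exogeneity and monotonicity, PN = (p₁ − p₀) / p₁.
PN = (0.0768 − 0.0428) / 0.0768 = 0.034 / 0.0768 ≈ 0.4427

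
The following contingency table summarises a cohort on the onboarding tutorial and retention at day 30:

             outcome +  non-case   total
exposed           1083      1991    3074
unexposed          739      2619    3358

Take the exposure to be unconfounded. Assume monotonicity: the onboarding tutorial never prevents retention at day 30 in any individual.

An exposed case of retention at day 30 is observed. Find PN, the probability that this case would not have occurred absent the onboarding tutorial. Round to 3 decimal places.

PN ≈ 0.375

p₁ = P(outcome | exposed) = 1083/3074 = 0.35231
p₀ = P(outcome | unexposed) = 739/3358 = 0.22007
Under exogeneity and monotonicity, PN = (p₁ − p₀) / p₁.
PN = (0.35231 − 0.22007) / 0.35231 = 0.13224 / 0.35231 ≈ 0.3753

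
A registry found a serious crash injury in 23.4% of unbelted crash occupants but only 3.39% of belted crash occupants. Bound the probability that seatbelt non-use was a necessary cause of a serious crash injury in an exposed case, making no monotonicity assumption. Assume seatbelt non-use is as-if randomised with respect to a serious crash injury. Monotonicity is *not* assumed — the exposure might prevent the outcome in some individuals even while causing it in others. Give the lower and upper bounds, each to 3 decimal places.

0.855 ≤ PN ≤ 1.000

p₁ = 0.234, p₀ = 0.0339.
Under exogeneity alone the bounds on PN are max{0,(p₁−p₀)/p₁} ≤ PN ≤ min{1,(1−p₀)/p₁}.
  lower = (p₁ − p₀)/p₁ = 0.2001 / 0.234 ≈ 0.8551
  upper = min{1, (1 − p₀)/p₁} = 0.9661 / 0.234 ≈ 4.1286 → capped at 1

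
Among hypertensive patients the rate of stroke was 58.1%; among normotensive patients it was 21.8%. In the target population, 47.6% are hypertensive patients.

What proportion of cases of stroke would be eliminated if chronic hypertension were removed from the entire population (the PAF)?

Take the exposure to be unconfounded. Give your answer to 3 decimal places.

p₁ = 0.581, p₀ = 0.218.
Overall risk P(Y=1) = π·p₁ + (1−π)·p₀ = 0.476×0.581 + 0.524×0.218 = 0.39079.
Under exogeneity, PAF = [P(Y=1) − p₀] / P(Y=1).
PAF = (0.39079 − 0.218) / 0.39079 ≈ 0.4422

PAF ≈ 0.442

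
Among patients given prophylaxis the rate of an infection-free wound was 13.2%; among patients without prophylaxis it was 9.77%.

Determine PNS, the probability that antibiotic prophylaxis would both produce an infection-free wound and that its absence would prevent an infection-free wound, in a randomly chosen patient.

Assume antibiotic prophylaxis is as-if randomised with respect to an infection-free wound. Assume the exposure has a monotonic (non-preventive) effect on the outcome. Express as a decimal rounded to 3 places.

PNS ≈ 0.034

p₁ = 0.132, p₀ = 0.0977.
Under exogeneity and monotonicity, PNS = p₁ − p₀.
PNS = 0.132 − 0.0977 = 0.0343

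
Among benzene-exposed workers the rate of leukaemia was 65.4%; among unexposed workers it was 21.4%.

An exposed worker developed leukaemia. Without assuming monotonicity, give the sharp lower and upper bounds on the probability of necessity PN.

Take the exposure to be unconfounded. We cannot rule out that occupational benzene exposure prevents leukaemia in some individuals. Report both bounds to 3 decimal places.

0.673 ≤ PN ≤ 1.000

p₁ = 0.654, p₀ = 0.214.
Under exogeneity alone the bounds on PN are max{0,(p₁−p₀)/p₁} ≤ PN ≤ min{1,(1−p₀)/p₁}.
  lower = (p₁ − p₀)/p₁ = 0.44 / 0.654 ≈ 0.6728
  upper = min{1, (1 − p₀)/p₁} = 0.786 / 0.654 ≈ 1.2018 → capped at 1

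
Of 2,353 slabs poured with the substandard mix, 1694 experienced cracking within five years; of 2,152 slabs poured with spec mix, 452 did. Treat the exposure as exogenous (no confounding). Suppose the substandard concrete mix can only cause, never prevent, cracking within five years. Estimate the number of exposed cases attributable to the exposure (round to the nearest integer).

p₁ = P(outcome | exposed) = 1694/2353 = 0.71993
p₀ = P(outcome | unexposed) = 452/2152 = 0.21004
PN = (p₁ − p₀)/p₁ = (0.71993 − 0.21004) / 0.71993 ≈ 0.70825.
Attributable cases ≈ PN × (exposed cases) = 0.70825 × 1694 ≈ 1199.78.

about 1200 cases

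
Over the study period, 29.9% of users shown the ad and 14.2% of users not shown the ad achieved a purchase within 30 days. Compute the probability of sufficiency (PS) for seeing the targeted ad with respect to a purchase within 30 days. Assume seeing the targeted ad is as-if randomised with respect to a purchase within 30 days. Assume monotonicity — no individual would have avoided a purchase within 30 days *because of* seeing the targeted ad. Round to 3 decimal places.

p₁ = 0.299, p₀ = 0.142.
Under exogeneity and monotonicity, PS = (p₁ − p₀) / (1 − p₀).
PS = (0.299 − 0.142) / (1 − 0.142) = 0.157 / 0.858 ≈ 0.1830

PS ≈ 0.183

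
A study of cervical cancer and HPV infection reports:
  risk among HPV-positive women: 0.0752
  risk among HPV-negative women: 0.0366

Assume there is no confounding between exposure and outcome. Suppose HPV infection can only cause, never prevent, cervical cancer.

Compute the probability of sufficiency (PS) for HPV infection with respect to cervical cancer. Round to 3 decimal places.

Let p₁ = 0.0752, p₀ = 0.0366.
Under exogeneity and monotonicity, PS = (p₁ − p₀) / (1 − p₀).
PS = (0.0752 − 0.0366) / (1 − 0.0366) = 0.0386 / 0.9634 ≈ 0.0401

PS ≈ 0.040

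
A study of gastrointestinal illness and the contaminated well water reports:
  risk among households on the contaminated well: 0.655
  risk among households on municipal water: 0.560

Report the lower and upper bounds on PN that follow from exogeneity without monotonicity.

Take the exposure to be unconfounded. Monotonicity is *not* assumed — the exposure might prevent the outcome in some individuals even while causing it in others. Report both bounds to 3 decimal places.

Let p₁ = 0.655, p₀ = 0.56.
Under exogeneity alone the bounds on PN are max{0,(p₁−p₀)/p₁} ≤ PN ≤ min{1,(1−p₀)/p₁}.
  lower = (p₁ − p₀)/p₁ = 0.095 / 0.655 ≈ 0.1450
  upper = min{1, (1 − p₀)/p₁} = 0.44 / 0.655 ≈ 0.6718

0.145 ≤ PN ≤ 0.672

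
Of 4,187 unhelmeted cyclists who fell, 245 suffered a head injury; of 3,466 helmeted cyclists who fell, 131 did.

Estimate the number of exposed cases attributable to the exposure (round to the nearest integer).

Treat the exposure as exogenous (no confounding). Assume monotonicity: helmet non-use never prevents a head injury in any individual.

about 87 cases

p₁ = P(outcome | exposed) = 245/4187 = 0.058514
p₀ = P(outcome | unexposed) = 131/3466 = 0.037796
PN = (p₁ − p₀)/p₁ = (0.058514 − 0.037796) / 0.058514 ≈ 0.35408.
Attributable cases ≈ PN × (exposed cases) = 0.35408 × 245 ≈ 86.75.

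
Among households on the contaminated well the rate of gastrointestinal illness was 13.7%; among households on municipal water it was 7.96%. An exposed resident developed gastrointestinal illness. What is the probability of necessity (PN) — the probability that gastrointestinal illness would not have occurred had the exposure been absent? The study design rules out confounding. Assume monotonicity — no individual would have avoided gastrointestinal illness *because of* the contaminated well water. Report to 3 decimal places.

p₁ = 0.137, p₀ = 0.0796.
Under exogeneity and monotonicity, PN = (p₁ − p₀) / p₁.
PN = (0.137 − 0.0796) / 0.137 = 0.0574 / 0.137 ≈ 0.4190

PN ≈ 0.419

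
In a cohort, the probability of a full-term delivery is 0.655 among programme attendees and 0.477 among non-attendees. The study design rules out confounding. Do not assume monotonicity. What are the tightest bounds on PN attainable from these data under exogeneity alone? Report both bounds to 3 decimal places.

Let p₁ = 0.655, p₀ = 0.477.
Under exogeneity alone the bounds on PN are max{0,(p₁−p₀)/p₁} ≤ PN ≤ min{1,(1−p₀)/p₁}.
  lower = (p₁ − p₀)/p₁ = 0.178 / 0.655 ≈ 0.2718
  upper = min{1, (1 − p₀)/p₁} = 0.523 / 0.655 ≈ 0.7985

0.272 ≤ PN ≤ 0.798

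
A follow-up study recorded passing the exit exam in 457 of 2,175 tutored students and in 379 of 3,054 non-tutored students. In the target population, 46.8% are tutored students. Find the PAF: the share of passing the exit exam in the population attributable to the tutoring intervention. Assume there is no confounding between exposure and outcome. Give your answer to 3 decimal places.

p₁ = P(outcome | exposed) = 457/2175 = 0.21011
p₀ = P(outcome | unexposed) = 379/3054 = 0.1241
Overall risk P(Y=1) = π·p₁ + (1−π)·p₀ = 0.468×0.21011 + 0.532×0.1241 = 0.16435.
Under exogeneity, PAF = [P(Y=1) − p₀] / P(Y=1).
PAF = (0.16435 − 0.1241) / 0.16435 ≈ 0.2449

PAF ≈ 0.245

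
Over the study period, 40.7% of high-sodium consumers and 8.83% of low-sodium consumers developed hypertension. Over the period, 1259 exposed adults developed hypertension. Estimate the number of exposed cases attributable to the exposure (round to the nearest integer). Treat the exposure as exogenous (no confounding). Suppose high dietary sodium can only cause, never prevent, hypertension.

about 986 cases

p₁ = 0.407, p₀ = 0.0883.
PN = (p₁ − p₀)/p₁ = (0.407 − 0.0883) / 0.407 ≈ 0.78305.
Attributable cases ≈ PN × (exposed cases) = 0.78305 × 1259 ≈ 985.86.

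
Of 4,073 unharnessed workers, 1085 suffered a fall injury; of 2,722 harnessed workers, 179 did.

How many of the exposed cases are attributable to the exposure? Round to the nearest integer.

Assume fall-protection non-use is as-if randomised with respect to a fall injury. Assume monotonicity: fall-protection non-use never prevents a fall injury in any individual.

p₁ = P(outcome | exposed) = 1085/4073 = 0.26639
p₀ = P(outcome | unexposed) = 179/2722 = 0.06576
PN = (p₁ − p₀)/p₁ = (0.26639 − 0.06576) / 0.26639 ≈ 0.75314.
Attributable cases ≈ PN × (exposed cases) = 0.75314 × 1085 ≈ 817.16.

about 817 cases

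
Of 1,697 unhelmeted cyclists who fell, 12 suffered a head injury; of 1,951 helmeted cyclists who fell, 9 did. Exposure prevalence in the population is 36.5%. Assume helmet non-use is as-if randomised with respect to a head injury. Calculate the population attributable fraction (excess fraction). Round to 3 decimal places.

PAF ≈ 0.163

p₁ = P(outcome | exposed) = 12/1697 = 0.0070713
p₀ = P(outcome | unexposed) = 9/1951 = 0.004613
Overall risk P(Y=1) = π·p₁ + (1−π)·p₀ = 0.365×0.0070713 + 0.635×0.004613 = 0.0055103.
Under exogeneity, PAF = [P(Y=1) − p₀] / P(Y=1).
PAF = (0.0055103 − 0.004613) / 0.0055103 ≈ 0.1628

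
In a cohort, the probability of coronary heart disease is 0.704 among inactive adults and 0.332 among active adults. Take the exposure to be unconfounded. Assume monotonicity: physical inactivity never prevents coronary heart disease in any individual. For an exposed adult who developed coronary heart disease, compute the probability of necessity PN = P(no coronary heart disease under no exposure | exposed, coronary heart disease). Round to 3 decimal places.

Let p₁ = 0.704, p₀ = 0.332.
Under exogeneity and monotonicity, PN = (p₁ − p₀) / p₁.
PN = (0.704 − 0.332) / 0.704 = 0.372 / 0.704 ≈ 0.5284

PN ≈ 0.528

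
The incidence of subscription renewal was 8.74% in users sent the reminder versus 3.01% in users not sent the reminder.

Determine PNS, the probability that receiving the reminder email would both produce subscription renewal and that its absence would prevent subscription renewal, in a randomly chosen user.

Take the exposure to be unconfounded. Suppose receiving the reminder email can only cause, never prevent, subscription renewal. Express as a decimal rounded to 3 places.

p₁ = 0.0874, p₀ = 0.0301.
Under exogeneity and monotonicity, PNS = p₁ − p₀.
PNS = 0.0874 − 0.0301 = 0.0573

PNS ≈ 0.057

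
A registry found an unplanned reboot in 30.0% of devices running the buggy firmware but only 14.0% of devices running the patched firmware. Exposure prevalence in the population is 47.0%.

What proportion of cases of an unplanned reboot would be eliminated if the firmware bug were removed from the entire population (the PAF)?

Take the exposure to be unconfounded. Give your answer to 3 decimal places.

PAF ≈ 0.349

p₁ = 0.3, p₀ = 0.14.
Overall risk P(Y=1) = π·p₁ + (1−π)·p₀ = 0.47×0.3 + 0.53×0.14 = 0.2152.
Under exogeneity, PAF = [P(Y=1) − p₀] / P(Y=1).
PAF = (0.2152 − 0.14) / 0.2152 ≈ 0.3494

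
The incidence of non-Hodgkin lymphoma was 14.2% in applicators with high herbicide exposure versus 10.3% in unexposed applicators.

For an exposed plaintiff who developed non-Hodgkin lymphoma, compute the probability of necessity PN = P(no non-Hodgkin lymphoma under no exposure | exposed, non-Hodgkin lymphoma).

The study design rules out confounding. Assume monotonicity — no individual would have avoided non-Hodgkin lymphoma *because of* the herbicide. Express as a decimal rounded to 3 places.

p₁ = 0.142, p₀ = 0.103.
Under exogeneity and monotonicity, PN = (p₁ − p₀) / p₁.
PN = (0.142 − 0.103) / 0.142 = 0.039 / 0.142 ≈ 0.2746

PN ≈ 0.275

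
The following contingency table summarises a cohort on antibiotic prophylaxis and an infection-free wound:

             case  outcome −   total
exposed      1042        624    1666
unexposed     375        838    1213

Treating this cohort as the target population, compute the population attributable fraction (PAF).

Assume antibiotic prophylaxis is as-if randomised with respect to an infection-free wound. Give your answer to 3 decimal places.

p₁ = P(outcome | exposed) = 1042/1666 = 0.62545
p₀ = P(outcome | unexposed) = 375/1213 = 0.30915
Exposure prevalence π = 1666/2879 = 0.57867; overall risk P(Y=1) = 0.49218.
Under exogeneity, PAF = [P(Y=1) − p₀]/P(Y=1).
PAF = (0.49218 − 0.30915) / 0.49218 ≈ 0.3719

PAF ≈ 0.372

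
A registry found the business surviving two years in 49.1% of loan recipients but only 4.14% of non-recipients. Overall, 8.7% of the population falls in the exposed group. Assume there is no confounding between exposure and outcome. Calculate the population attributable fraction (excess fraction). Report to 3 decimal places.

PAF ≈ 0.486

p₁ = 0.491, p₀ = 0.0414.
Overall risk P(Y=1) = π·p₁ + (1−π)·p₀ = 0.087×0.491 + 0.913×0.0414 = 0.080515.
Under exogeneity, PAF = [P(Y=1) − p₀] / P(Y=1).
PAF = (0.080515 − 0.0414) / 0.080515 ≈ 0.4858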